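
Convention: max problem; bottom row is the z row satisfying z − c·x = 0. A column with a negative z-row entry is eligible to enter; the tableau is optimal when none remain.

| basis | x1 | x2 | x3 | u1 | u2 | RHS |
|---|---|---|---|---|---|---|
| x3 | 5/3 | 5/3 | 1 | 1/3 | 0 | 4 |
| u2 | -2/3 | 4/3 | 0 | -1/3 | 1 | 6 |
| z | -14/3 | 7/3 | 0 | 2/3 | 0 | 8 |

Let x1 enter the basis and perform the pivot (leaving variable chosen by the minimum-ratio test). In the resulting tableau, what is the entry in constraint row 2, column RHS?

Ratio test on column x1 — row 1: 4/(5/3) = 12/5; row 2: entry -2/3 ≤ 0. Minimum is 12/5 at row 1 (x3 leaves); pivot element 5/3.
Divide row 1 by 5/3; eliminate column x1 from the other rows.
Row 2 update in column RHS: 6 − (-2/3)·(12/5) = 38/5.

38/5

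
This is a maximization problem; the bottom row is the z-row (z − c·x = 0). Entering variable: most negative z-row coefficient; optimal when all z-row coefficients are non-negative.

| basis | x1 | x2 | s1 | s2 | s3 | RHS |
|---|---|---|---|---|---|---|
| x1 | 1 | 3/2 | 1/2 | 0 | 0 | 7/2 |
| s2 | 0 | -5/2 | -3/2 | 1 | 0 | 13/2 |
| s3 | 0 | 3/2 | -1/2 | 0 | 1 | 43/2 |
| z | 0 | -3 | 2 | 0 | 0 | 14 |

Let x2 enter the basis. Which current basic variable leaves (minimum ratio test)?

x1

Column x2 entries and ratios — x1: (7/2)/(3/2) = 7/3; s2: -5/2 ≤ 0, skip; s3: (43/2)/(3/2) = 43/3.
Smallest ratio is 7/3 in the row of x1, so x1 leaves.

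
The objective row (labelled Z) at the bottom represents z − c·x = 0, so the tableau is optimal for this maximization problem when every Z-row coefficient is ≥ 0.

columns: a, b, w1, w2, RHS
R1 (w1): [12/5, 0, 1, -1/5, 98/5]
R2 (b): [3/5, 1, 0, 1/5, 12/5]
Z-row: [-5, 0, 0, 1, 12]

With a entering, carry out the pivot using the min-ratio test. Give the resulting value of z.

32

Ratio test on column a — row 1: (98/5)/(12/5) = 49/6; row 2: (12/5)/(3/5) = 4. Minimum is 4 at row 2 (b leaves); pivot element 3/5.
Pivot on row 2; the Z-row RHS becomes 12 − (-5)·4 = 32.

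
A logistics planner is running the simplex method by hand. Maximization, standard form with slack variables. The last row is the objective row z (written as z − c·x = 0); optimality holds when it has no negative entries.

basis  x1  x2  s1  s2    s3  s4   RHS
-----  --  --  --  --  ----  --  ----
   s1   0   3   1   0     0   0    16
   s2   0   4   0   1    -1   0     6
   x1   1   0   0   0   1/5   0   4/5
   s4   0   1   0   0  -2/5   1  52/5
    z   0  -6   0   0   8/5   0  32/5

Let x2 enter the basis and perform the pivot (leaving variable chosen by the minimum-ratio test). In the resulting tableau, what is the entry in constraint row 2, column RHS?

3/2

Ratio test on column x2 — row 1: 16/3 = 16/3; row 2: 6/4 = 3/2; row 3: entry 0 ≤ 0; row 4: (52/5)/1 = 52/5. Minimum is 3/2 at row 2 (s2 leaves); pivot element 4.
Divide row 2 by 4; eliminate column x2 from the other rows.
In the new row 2, the RHS entry is the old entry divided by the pivot: 6/4 = 3/2.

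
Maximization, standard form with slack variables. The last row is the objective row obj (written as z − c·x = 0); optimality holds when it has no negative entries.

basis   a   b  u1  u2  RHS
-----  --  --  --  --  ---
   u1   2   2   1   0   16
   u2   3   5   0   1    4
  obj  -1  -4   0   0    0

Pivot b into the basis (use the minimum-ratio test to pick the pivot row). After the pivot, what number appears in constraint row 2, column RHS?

4/5

Ratio test on column b — row 1: 16/2 = 8; row 2: 4/5 = 4/5. Minimum is 4/5 at row 2 (u2 leaves); pivot element 5.
Divide row 2 by 5; eliminate column b from the other rows.
In the new row 2, the RHS entry is the old entry divided by the pivot: 4/5 = 4/5.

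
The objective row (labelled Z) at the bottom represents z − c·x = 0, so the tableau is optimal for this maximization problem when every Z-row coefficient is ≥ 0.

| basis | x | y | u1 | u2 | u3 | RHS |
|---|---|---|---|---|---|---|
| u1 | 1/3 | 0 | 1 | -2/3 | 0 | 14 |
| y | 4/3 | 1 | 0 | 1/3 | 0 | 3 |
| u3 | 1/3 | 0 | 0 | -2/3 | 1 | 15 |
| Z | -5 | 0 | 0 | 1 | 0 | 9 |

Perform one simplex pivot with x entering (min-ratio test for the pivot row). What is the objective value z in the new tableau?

Ratio test on column x — row 1: 14/(1/3) = 42; row 2: 3/(4/3) = 9/4; row 3: 15/(1/3) = 45. Minimum is 9/4 at row 2 (y leaves); pivot element 4/3.
Pivot on row 2; the Z-row RHS becomes 9 − (-5)·(9/4) = 81/4.

81/4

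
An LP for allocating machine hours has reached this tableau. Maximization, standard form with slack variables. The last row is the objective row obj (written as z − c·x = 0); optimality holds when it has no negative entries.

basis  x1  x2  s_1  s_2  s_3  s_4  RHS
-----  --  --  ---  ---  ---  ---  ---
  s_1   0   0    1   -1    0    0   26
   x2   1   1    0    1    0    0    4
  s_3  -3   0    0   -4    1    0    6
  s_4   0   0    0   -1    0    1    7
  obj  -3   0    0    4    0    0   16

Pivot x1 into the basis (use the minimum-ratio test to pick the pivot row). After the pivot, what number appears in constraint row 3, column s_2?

Ratio test on column x1 — row 1: entry 0 ≤ 0; row 2: 4/1 = 4; row 3: entry -3 ≤ 0; row 4: entry 0 ≤ 0. Minimum is 4 at row 2 (x2 leaves); pivot element 1.
Divide row 2 by 1; eliminate column x1 from the other rows.
Row 3 update in column s_2: -4 − (-3)·1 = -1.

-1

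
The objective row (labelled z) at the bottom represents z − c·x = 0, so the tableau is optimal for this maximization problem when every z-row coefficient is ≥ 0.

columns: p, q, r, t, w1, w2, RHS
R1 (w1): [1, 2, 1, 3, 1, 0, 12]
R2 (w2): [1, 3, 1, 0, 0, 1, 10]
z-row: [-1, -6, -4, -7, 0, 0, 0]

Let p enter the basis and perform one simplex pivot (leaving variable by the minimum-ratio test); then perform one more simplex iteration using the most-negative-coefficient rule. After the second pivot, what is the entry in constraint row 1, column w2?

Ratio test on column p — row 1: 12/1 = 12; row 2: 10/1 = 10. Minimum is 10 at row 2 (w2 leaves); pivot element 1.
Divide row 2 by 1; eliminate column p from the other rows.
Second iteration: most negative z-row entry is -7 in column t, so t enters.
Ratio test on column t — row 1: 2/3 = 2/3; row 2: entry 0 ≤ 0. Minimum is 2/3 at row 1 (w1 leaves); pivot element 3.
Divide row 1 by 3; eliminate column t from the other rows.
After both pivots, the entry at constraint row 1, column w2 is -1/3.

-1/3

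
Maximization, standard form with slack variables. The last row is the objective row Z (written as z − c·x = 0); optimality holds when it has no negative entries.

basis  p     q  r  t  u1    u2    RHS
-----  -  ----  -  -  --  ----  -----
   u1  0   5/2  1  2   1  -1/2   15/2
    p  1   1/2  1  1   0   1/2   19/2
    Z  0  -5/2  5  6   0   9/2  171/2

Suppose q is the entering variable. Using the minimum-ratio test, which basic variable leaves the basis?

u1

Column q entries and ratios — u1: (15/2)/(5/2) = 3; p: (19/2)/(1/2) = 19.
Smallest ratio is 3 in the row of u1, so u1 leaves.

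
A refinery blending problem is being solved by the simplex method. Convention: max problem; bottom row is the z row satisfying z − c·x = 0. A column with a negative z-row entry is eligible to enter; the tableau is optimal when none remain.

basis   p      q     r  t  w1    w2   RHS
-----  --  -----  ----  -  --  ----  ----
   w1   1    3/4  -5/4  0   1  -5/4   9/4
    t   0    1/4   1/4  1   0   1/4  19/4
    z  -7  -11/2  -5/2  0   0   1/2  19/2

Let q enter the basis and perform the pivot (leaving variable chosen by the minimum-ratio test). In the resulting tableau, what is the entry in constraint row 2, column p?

-1/3

Ratio test on column q — row 1: (9/4)/(3/4) = 3; row 2: (19/4)/(1/4) = 19. Minimum is 3 at row 1 (w1 leaves); pivot element 3/4.
Divide row 1 by 3/4; eliminate column q from the other rows.
Row 2 update in column p: 0 − (1/4)·(4/3) = -1/3.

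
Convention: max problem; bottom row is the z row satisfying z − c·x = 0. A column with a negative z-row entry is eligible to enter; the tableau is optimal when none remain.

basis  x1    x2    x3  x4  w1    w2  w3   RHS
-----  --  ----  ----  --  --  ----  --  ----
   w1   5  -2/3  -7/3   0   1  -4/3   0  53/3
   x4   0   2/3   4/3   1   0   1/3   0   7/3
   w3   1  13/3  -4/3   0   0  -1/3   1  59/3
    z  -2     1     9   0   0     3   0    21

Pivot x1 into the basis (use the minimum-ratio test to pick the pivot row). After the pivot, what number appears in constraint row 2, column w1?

0

Ratio test on column x1 — row 1: (53/3)/5 = 53/15; row 2: entry 0 ≤ 0; row 3: (59/3)/1 = 59/3. Minimum is 53/15 at row 1 (w1 leaves); pivot element 5.
Divide row 1 by 5; eliminate column x1 from the other rows.
Row 2 update in column w1: 0 − 0·(1/5) = 0.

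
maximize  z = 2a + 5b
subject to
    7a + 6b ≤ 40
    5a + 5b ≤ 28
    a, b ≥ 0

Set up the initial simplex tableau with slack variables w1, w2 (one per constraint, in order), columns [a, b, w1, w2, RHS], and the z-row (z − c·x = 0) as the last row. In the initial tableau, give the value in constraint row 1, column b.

6

Constraint 1 has coefficient 6 on b.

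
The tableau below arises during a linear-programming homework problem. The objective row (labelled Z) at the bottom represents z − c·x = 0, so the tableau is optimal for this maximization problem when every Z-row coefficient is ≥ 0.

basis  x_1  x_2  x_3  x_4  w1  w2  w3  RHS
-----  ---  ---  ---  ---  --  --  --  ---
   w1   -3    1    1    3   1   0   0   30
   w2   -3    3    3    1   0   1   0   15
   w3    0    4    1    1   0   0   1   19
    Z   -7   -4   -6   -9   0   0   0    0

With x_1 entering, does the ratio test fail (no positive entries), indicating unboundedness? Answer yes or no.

yes

Every constraint-row entry in column x_1 is ≤ 0, so increasing x_1 is unbounded.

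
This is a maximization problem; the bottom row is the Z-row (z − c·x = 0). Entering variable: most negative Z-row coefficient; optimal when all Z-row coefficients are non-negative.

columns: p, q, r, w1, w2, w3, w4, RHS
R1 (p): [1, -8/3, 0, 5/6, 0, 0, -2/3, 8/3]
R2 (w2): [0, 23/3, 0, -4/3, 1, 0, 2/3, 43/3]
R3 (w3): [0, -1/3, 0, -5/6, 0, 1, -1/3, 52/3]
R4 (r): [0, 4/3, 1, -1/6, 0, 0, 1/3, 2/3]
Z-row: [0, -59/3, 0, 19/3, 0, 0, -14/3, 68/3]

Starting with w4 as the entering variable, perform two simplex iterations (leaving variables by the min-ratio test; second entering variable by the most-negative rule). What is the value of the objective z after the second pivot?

65/2

Ratio test on column w4 — row 1: entry -2/3 ≤ 0; row 2: (43/3)/(2/3) = 43/2; row 3: entry -1/3 ≤ 0; row 4: (2/3)/(1/3) = 2. Minimum is 2 at row 4 (r leaves); pivot element 1/3.
Pivot on row 4; the Z-row RHS becomes 68/3 − (-14/3)·2 = 32.
Next entering variable (most negative Z-row entry -1): q.
Ratio test on column q — row 1: entry 0 ≤ 0; row 2: 13/5 = 13/5; row 3: 18/1 = 18; row 4: 2/4 = 1/2. Minimum is 1/2 at row 4 (w4 leaves); pivot element 4.
After the second pivot the Z-row RHS is 32 − (-1)·(1/2) = 65/2.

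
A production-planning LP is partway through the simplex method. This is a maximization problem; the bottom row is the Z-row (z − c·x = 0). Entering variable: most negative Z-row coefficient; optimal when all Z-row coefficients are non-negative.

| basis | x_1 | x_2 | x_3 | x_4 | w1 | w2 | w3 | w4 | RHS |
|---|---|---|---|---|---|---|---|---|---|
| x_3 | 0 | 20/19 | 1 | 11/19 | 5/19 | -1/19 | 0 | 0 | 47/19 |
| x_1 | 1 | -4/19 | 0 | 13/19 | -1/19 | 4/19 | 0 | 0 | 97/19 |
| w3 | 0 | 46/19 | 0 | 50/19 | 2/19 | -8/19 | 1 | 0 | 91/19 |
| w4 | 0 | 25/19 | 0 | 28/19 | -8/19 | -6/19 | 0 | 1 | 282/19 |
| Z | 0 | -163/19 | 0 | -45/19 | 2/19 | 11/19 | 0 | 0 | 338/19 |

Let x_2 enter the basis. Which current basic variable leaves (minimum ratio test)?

Column x_2 entries and ratios — x_3: (47/19)/(20/19) = 47/20; x_1: -4/19 ≤ 0, skip; w3: (91/19)/(46/19) = 91/46; w4: (282/19)/(25/19) = 282/25.
Smallest ratio is 91/46 in the row of w3, so w3 leaves.

w3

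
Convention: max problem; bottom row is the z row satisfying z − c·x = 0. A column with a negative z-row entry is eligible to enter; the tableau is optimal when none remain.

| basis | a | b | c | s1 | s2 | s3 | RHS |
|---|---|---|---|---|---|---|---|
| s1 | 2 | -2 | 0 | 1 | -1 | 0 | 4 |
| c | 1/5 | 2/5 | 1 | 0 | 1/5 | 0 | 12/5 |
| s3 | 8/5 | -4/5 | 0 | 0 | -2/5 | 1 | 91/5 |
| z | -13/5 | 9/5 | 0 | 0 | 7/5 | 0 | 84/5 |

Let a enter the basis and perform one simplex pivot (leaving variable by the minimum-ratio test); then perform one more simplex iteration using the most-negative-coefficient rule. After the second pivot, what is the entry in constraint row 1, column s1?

Ratio test on column a — row 1: 4/2 = 2; row 2: (12/5)/(1/5) = 12; row 3: (91/5)/(8/5) = 91/8. Minimum is 2 at row 1 (s1 leaves); pivot element 2.
Divide row 1 by 2; eliminate column a from the other rows.
Second iteration: most negative z-row entry is -4/5 in column b, so b enters.
Ratio test on column b — row 1: entry -1 ≤ 0; row 2: 2/(3/5) = 10/3; row 3: 15/(4/5) = 75/4. Minimum is 10/3 at row 2 (c leaves); pivot element 3/5.
Divide row 2 by 3/5; eliminate column b from the other rows.
After both pivots, the entry at constraint row 1, column s1 is 1/3.

1/3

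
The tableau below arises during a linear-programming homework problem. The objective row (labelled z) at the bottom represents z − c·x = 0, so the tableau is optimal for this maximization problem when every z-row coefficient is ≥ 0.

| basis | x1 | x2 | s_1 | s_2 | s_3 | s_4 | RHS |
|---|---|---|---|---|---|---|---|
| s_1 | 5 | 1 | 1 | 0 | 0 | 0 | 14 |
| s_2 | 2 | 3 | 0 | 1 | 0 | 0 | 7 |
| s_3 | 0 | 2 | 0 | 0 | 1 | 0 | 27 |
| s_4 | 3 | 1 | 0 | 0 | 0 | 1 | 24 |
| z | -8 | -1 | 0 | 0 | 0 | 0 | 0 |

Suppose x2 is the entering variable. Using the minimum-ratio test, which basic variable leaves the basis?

Column x2 entries and ratios — s_1: 14/1 = 14; s_2: 7/3 = 7/3; s_3: 27/2 = 27/2; s_4: 24/1 = 24.
Smallest ratio is 7/3 in the row of s_2, so s_2 leaves.

s_2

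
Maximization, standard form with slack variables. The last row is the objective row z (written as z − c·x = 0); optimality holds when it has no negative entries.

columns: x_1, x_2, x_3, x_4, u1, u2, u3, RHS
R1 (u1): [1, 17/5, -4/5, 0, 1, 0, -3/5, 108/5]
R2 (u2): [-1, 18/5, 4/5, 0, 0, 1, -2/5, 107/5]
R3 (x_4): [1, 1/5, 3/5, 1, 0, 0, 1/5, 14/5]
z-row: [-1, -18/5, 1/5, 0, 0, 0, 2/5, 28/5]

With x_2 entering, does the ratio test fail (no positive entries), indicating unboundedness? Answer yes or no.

Column x_2 has positive entries in row(s) 1, 2, 3, so the ratio test bounds it — not unbounded.

no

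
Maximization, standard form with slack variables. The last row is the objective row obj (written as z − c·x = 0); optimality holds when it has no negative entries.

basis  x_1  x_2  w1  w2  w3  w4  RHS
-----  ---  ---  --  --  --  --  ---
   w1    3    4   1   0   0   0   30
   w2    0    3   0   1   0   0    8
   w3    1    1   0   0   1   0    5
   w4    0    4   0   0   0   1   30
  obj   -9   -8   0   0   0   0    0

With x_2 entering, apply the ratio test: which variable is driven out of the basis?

w2

Column x_2 entries and ratios — w1: 30/4 = 15/2; w2: 8/3 = 8/3; w3: 5/1 = 5; w4: 30/4 = 15/2.
Smallest ratio is 8/3 in the row of w2, so w2 leaves.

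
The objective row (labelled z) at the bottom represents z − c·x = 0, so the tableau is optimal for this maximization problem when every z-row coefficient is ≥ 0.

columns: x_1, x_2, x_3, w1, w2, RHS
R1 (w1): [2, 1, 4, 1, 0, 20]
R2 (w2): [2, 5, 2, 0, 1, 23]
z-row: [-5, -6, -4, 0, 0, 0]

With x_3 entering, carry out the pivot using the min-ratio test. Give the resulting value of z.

20

Ratio test on column x_3 — row 1: 20/4 = 5; row 2: 23/2 = 23/2. Minimum is 5 at row 1 (w1 leaves); pivot element 4.
Pivot on row 1; the z-row RHS becomes 0 − (-4)·5 = 20.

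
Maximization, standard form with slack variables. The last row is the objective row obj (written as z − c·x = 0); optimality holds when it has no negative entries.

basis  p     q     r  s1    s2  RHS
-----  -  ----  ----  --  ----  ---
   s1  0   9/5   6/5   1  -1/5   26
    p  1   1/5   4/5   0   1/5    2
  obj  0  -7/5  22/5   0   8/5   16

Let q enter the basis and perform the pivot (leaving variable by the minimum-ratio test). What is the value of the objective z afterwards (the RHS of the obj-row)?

Ratio test on column q — row 1: 26/(9/5) = 130/9; row 2: 2/(1/5) = 10. Minimum is 10 at row 2 (p leaves); pivot element 1/5.
Pivot on row 2; the obj-row RHS becomes 16 − (-7/5)·10 = 30.

30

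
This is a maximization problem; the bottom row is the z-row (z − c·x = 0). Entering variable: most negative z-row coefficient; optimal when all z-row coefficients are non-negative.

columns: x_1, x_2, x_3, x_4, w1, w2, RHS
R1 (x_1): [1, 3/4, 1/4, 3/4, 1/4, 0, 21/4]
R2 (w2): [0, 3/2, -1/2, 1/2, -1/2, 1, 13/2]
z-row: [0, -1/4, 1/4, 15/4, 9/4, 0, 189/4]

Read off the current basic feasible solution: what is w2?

13/2

w2 is basic (row 2); its value is the RHS of that row, 13/2.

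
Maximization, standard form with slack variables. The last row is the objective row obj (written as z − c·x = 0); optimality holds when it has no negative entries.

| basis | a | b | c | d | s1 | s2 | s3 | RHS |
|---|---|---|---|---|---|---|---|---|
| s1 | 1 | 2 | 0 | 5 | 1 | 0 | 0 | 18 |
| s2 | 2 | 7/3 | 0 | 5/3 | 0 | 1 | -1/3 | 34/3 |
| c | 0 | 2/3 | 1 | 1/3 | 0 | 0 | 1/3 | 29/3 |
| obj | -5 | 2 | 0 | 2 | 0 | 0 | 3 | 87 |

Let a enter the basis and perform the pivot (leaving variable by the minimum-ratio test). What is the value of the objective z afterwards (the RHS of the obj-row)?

346/3

Ratio test on column a — row 1: 18/1 = 18; row 2: (34/3)/2 = 17/3; row 3: entry 0 ≤ 0. Minimum is 17/3 at row 2 (s2 leaves); pivot element 2.
Pivot on row 2; the obj-row RHS becomes 87 − (-5)·(17/3) = 346/3.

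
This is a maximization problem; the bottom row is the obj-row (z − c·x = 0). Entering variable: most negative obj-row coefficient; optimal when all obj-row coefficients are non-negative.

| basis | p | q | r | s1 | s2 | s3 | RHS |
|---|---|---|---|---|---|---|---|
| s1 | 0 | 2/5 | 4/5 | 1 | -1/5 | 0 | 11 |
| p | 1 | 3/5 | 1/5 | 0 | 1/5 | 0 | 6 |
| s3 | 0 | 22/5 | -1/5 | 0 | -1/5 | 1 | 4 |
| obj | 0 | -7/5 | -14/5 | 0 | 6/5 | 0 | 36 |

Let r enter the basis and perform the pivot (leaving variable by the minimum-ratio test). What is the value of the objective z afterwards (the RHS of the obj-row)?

Ratio test on column r — row 1: 11/(4/5) = 55/4; row 2: 6/(1/5) = 30; row 3: entry -1/5 ≤ 0. Minimum is 55/4 at row 1 (s1 leaves); pivot element 4/5.
Pivot on row 1; the obj-row RHS becomes 36 − (-14/5)·(55/4) = 149/2.

149/2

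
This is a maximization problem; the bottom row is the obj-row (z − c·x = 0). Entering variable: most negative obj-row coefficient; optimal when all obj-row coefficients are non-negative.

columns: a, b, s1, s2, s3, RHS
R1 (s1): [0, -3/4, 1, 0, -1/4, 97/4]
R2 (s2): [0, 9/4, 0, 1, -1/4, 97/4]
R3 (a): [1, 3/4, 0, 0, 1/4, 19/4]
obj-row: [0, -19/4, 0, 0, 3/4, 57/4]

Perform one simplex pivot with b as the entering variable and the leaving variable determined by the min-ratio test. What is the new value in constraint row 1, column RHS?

Ratio test on column b — row 1: entry -3/4 ≤ 0; row 2: (97/4)/(9/4) = 97/9; row 3: (19/4)/(3/4) = 19/3. Minimum is 19/3 at row 3 (a leaves); pivot element 3/4.
Divide row 3 by 3/4; eliminate column b from the other rows.
Row 1 update in column RHS: 97/4 − (-3/4)·(19/3) = 29.

29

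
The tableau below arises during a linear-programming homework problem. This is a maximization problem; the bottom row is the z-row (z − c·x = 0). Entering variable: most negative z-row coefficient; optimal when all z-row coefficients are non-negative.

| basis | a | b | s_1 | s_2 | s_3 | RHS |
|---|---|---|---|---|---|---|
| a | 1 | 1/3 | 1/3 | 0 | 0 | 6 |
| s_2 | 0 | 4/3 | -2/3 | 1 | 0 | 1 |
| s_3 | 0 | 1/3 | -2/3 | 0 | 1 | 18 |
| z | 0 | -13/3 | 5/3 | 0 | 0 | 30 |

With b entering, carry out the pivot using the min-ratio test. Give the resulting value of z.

133/4

Ratio test on column b — row 1: 6/(1/3) = 18; row 2: 1/(4/3) = 3/4; row 3: 18/(1/3) = 54. Minimum is 3/4 at row 2 (s_2 leaves); pivot element 4/3.
Pivot on row 2; the z-row RHS becomes 30 − (-13/3)·(3/4) = 133/4.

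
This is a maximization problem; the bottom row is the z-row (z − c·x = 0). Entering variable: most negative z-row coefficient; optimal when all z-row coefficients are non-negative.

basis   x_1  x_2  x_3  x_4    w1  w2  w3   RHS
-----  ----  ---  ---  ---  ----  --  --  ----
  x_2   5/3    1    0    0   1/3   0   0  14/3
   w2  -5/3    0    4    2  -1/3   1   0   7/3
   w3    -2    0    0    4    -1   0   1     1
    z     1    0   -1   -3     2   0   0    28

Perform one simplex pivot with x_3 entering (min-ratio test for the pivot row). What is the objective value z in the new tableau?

Ratio test on column x_3 — row 1: entry 0 ≤ 0; row 2: (7/3)/4 = 7/12; row 3: entry 0 ≤ 0. Minimum is 7/12 at row 2 (w2 leaves); pivot element 4.
Pivot on row 2; the z-row RHS becomes 28 − (-1)·(7/12) = 343/12.

343/12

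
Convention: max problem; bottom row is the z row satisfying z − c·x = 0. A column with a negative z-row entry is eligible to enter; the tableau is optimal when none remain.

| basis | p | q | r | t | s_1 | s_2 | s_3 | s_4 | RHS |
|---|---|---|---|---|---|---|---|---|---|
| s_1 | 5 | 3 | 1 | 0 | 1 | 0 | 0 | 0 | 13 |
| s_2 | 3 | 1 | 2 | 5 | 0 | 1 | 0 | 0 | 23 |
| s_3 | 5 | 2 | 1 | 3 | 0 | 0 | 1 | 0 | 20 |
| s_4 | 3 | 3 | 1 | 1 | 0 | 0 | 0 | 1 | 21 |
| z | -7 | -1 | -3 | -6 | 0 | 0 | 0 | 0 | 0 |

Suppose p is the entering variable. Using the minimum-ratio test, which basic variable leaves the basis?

Column p entries and ratios — s_1: 13/5 = 13/5; s_2: 23/3 = 23/3; s_3: 20/5 = 4; s_4: 21/3 = 7.
Smallest ratio is 13/5 in the row of s_1, so s_1 leaves.

s_1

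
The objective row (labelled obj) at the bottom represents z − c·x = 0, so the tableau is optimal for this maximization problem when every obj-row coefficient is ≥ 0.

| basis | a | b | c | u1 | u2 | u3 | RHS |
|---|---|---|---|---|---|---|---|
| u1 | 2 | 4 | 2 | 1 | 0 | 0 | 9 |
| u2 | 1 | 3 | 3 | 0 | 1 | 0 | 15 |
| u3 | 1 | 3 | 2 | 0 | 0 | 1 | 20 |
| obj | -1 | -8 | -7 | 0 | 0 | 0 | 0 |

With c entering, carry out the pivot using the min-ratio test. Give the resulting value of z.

63/2

Ratio test on column c — row 1: 9/2 = 9/2; row 2: 15/3 = 5; row 3: 20/2 = 10. Minimum is 9/2 at row 1 (u1 leaves); pivot element 2.
Pivot on row 1; the obj-row RHS becomes 0 − (-7)·(9/2) = 63/2.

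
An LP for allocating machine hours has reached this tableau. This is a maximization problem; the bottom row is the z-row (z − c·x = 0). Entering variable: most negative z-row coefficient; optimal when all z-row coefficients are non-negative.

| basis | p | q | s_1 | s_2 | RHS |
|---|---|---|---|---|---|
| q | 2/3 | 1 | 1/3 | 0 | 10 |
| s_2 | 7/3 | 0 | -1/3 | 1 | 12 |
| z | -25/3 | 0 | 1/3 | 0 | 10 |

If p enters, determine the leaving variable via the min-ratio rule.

s_2

Column p entries and ratios — q: 10/(2/3) = 15; s_2: 12/(7/3) = 36/7.
Smallest ratio is 36/7 in the row of s_2, so s_2 leaves.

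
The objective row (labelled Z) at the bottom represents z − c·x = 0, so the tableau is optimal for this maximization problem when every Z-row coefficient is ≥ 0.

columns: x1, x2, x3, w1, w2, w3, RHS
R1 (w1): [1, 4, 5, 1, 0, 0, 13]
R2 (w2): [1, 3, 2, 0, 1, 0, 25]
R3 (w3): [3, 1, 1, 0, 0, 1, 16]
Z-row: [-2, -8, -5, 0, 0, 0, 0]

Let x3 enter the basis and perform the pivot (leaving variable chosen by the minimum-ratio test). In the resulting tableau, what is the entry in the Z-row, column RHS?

Ratio test on column x3 — row 1: 13/5 = 13/5; row 2: 25/2 = 25/2; row 3: 16/1 = 16. Minimum is 13/5 at row 1 (w1 leaves); pivot element 5.
Divide row 1 by 5; eliminate column x3 from the other rows.
Z-row update in column RHS: 0 − (-5)·(13/5) = 13.

13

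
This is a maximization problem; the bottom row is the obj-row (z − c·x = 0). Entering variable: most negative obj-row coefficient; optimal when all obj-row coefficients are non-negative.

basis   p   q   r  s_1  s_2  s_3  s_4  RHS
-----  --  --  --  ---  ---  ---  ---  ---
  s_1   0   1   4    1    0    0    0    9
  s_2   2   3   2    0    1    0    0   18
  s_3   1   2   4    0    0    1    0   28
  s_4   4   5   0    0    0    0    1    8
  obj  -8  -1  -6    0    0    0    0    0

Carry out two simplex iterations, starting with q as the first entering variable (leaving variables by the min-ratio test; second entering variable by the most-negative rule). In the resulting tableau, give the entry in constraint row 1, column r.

Ratio test on column q — row 1: 9/1 = 9; row 2: 18/3 = 6; row 3: 28/2 = 14; row 4: 8/5 = 8/5. Minimum is 8/5 at row 4 (s_4 leaves); pivot element 5.
Divide row 4 by 5; eliminate column q from the other rows.
Second iteration: most negative obj-row entry is -36/5 in column p, so p enters.
Ratio test on column p — row 1: entry -4/5 ≤ 0; row 2: entry -2/5 ≤ 0; row 3: entry -3/5 ≤ 0; row 4: (8/5)/(4/5) = 2. Minimum is 2 at row 4 (q leaves); pivot element 4/5.
Divide row 4 by 4/5; eliminate column p from the other rows.
After both pivots, the entry at constraint row 1, column r is 4.

4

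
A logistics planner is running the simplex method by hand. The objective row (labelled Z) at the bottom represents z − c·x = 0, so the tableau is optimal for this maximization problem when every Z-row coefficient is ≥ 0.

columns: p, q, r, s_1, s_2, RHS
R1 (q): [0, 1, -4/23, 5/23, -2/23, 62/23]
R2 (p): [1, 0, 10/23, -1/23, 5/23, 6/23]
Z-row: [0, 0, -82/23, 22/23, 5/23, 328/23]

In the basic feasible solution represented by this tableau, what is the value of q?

62/23

q is basic (row 1); its value is the RHS of that row, 62/23.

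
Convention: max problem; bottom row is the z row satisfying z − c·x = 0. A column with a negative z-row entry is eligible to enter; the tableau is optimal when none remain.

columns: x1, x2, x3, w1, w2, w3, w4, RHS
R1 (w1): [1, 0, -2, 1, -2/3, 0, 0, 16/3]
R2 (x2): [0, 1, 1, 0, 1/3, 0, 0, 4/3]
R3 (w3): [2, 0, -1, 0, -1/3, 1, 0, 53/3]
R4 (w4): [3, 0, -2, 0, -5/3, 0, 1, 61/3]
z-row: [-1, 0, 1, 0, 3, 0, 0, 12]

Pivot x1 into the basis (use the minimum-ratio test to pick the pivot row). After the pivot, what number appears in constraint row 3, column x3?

Ratio test on column x1 — row 1: (16/3)/1 = 16/3; row 2: entry 0 ≤ 0; row 3: (53/3)/2 = 53/6; row 4: (61/3)/3 = 61/9. Minimum is 16/3 at row 1 (w1 leaves); pivot element 1.
Divide row 1 by 1; eliminate column x1 from the other rows.
Row 3 update in column x3: -1 − 2·(-2) = 3.

3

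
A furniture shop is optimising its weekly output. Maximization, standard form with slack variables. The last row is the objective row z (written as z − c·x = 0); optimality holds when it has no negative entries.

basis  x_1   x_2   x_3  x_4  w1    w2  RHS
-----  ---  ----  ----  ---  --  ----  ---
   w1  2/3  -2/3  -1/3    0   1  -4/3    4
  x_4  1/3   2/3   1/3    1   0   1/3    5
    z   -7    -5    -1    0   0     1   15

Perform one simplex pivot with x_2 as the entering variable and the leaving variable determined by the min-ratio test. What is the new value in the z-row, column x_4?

Ratio test on column x_2 — row 1: entry -2/3 ≤ 0; row 2: 5/(2/3) = 15/2. Minimum is 15/2 at row 2 (x_4 leaves); pivot element 2/3.
Divide row 2 by 2/3; eliminate column x_2 from the other rows.
z-row update in column x_4: 0 − (-5)·(3/2) = 15/2.

15/2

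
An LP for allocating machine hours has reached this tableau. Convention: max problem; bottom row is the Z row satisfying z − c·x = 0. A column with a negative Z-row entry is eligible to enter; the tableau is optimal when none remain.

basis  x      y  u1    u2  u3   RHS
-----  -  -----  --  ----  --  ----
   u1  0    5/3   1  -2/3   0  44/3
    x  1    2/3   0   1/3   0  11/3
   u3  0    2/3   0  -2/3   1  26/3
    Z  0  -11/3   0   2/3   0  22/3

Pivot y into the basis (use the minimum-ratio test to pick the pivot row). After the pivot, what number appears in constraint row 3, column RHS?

5

Ratio test on column y — row 1: (44/3)/(5/3) = 44/5; row 2: (11/3)/(2/3) = 11/2; row 3: (26/3)/(2/3) = 13. Minimum is 11/2 at row 2 (x leaves); pivot element 2/3.
Divide row 2 by 2/3; eliminate column y from the other rows.
Row 3 update in column RHS: 26/3 − (2/3)·(11/2) = 5.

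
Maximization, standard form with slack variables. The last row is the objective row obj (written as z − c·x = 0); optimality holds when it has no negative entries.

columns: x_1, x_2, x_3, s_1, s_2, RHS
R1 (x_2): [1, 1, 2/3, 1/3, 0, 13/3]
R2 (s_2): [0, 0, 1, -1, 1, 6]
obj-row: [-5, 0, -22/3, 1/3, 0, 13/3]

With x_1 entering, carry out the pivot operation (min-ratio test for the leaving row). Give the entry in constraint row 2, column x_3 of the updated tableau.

1

Ratio test on column x_1 — row 1: (13/3)/1 = 13/3; row 2: entry 0 ≤ 0. Minimum is 13/3 at row 1 (x_2 leaves); pivot element 1.
Divide row 1 by 1; eliminate column x_1 from the other rows.
Row 2 update in column x_3: 1 − 0·(2/3) = 1.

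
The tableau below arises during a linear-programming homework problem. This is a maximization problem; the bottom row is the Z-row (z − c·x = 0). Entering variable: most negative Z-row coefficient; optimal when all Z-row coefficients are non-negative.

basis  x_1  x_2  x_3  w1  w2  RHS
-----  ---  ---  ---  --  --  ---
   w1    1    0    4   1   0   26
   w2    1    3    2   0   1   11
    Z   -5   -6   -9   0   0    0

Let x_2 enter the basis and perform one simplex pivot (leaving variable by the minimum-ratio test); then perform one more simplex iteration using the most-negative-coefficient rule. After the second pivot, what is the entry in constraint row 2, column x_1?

Ratio test on column x_2 — row 1: entry 0 ≤ 0; row 2: 11/3 = 11/3. Minimum is 11/3 at row 2 (w2 leaves); pivot element 3.
Divide row 2 by 3; eliminate column x_2 from the other rows.
Second iteration: most negative Z-row entry is -5 in column x_3, so x_3 enters.
Ratio test on column x_3 — row 1: 26/4 = 13/2; row 2: (11/3)/(2/3) = 11/2. Minimum is 11/2 at row 2 (x_2 leaves); pivot element 2/3.
Divide row 2 by 2/3; eliminate column x_3 from the other rows.
After both pivots, the entry at constraint row 2, column x_1 is 1/2.

1/2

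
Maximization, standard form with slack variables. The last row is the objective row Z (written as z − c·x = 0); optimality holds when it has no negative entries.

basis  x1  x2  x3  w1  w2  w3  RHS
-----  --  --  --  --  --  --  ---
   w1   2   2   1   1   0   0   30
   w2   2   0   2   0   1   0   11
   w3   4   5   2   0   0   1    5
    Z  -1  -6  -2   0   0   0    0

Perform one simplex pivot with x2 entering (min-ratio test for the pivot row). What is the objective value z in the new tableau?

6

Ratio test on column x2 — row 1: 30/2 = 15; row 2: entry 0 ≤ 0; row 3: 5/5 = 1. Minimum is 1 at row 3 (w3 leaves); pivot element 5.
Pivot on row 3; the Z-row RHS becomes 0 − (-6)·1 = 6.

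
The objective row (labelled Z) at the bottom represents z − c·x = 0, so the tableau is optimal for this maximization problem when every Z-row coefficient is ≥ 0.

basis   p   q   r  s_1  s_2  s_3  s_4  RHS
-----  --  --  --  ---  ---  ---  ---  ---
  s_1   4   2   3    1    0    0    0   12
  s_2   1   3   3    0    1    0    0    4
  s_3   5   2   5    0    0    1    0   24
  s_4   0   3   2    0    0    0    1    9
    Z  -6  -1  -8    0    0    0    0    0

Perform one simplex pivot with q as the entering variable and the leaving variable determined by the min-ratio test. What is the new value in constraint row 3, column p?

13/3

Ratio test on column q — row 1: 12/2 = 6; row 2: 4/3 = 4/3; row 3: 24/2 = 12; row 4: 9/3 = 3. Minimum is 4/3 at row 2 (s_2 leaves); pivot element 3.
Divide row 2 by 3; eliminate column q from the other rows.
Row 3 update in column p: 5 − 2·(1/3) = 13/3.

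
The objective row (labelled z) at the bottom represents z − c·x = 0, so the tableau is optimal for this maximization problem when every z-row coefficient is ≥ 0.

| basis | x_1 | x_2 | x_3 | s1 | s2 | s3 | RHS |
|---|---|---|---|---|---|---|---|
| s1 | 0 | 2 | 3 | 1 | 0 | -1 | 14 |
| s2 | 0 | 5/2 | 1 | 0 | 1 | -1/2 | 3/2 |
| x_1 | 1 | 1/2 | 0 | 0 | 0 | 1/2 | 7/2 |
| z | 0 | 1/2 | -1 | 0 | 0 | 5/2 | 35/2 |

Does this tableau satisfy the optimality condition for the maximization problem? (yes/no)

no

The z-row has a negative entry -1 in column x_3, so it is not optimal.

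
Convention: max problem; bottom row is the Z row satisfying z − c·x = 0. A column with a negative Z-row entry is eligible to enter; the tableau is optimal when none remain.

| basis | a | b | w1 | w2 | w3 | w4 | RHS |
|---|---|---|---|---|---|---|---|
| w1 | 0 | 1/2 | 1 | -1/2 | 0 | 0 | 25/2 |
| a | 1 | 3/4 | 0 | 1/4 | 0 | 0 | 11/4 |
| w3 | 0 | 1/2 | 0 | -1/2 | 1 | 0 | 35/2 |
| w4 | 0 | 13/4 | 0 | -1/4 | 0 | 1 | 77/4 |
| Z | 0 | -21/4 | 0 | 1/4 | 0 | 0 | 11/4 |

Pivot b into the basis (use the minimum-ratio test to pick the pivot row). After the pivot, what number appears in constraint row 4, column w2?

-4/3

Ratio test on column b — row 1: (25/2)/(1/2) = 25; row 2: (11/4)/(3/4) = 11/3; row 3: (35/2)/(1/2) = 35; row 4: (77/4)/(13/4) = 77/13. Minimum is 11/3 at row 2 (a leaves); pivot element 3/4.
Divide row 2 by 3/4; eliminate column b from the other rows.
Row 4 update in column w2: -1/4 − (13/4)·(1/3) = -4/3.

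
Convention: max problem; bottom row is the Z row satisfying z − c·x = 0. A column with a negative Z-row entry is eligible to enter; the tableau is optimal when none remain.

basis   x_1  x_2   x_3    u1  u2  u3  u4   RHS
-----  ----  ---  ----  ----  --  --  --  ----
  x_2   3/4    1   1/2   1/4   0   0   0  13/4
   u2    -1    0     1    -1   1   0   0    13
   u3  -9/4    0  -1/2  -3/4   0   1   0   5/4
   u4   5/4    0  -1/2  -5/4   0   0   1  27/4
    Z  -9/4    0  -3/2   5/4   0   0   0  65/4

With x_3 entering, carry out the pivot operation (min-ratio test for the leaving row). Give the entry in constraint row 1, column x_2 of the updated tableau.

Ratio test on column x_3 — row 1: (13/4)/(1/2) = 13/2; row 2: 13/1 = 13; row 3: entry -1/2 ≤ 0; row 4: entry -1/2 ≤ 0. Minimum is 13/2 at row 1 (x_2 leaves); pivot element 1/2.
Divide row 1 by 1/2; eliminate column x_3 from the other rows.
In the new row 1, the x_2 entry is the old entry divided by the pivot: 1/(1/2) = 2.

2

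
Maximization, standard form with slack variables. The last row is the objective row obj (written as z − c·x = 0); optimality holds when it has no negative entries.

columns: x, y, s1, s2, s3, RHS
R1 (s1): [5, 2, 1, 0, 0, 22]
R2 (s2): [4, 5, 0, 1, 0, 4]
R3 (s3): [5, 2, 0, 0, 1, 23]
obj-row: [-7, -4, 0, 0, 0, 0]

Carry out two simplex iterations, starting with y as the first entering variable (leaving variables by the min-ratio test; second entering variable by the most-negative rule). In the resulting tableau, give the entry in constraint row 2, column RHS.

Ratio test on column y — row 1: 22/2 = 11; row 2: 4/5 = 4/5; row 3: 23/2 = 23/2. Minimum is 4/5 at row 2 (s2 leaves); pivot element 5.
Divide row 2 by 5; eliminate column y from the other rows.
Second iteration: most negative obj-row entry is -19/5 in column x, so x enters.
Ratio test on column x — row 1: (102/5)/(17/5) = 6; row 2: (4/5)/(4/5) = 1; row 3: (107/5)/(17/5) = 107/17. Minimum is 1 at row 2 (y leaves); pivot element 4/5.
Divide row 2 by 4/5; eliminate column x from the other rows.
After both pivots, the entry at constraint row 2, column RHS is 1.

1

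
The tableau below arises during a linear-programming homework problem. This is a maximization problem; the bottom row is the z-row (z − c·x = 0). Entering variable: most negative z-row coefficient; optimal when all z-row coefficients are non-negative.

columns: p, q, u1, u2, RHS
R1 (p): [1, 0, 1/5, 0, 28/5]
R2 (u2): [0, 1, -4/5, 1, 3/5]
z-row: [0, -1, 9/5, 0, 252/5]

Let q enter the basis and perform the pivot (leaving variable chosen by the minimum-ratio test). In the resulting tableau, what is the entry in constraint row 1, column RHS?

28/5

Ratio test on column q — row 1: entry 0 ≤ 0; row 2: (3/5)/1 = 3/5. Minimum is 3/5 at row 2 (u2 leaves); pivot element 1.
Divide row 2 by 1; eliminate column q from the other rows.
Row 1 update in column RHS: 28/5 − 0·(3/5) = 28/5.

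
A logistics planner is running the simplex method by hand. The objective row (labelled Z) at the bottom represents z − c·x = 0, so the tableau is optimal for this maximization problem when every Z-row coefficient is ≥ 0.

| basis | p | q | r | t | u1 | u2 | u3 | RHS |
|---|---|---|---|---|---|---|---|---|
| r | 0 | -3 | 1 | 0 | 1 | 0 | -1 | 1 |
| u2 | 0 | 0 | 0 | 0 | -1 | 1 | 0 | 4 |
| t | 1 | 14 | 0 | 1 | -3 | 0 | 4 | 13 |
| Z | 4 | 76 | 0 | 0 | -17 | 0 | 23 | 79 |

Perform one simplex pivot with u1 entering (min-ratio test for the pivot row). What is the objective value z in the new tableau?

Ratio test on column u1 — row 1: 1/1 = 1; row 2: entry -1 ≤ 0; row 3: entry -3 ≤ 0. Minimum is 1 at row 1 (r leaves); pivot element 1.
Pivot on row 1; the Z-row RHS becomes 79 − (-17)·1 = 96.

96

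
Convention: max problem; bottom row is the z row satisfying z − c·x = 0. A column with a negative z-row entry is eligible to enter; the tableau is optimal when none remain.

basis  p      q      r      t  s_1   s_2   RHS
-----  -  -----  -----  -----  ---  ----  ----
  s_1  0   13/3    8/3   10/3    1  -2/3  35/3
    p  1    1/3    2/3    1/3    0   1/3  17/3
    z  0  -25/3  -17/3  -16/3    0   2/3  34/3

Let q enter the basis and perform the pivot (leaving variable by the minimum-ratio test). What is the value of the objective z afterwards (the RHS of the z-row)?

Ratio test on column q — row 1: (35/3)/(13/3) = 35/13; row 2: (17/3)/(1/3) = 17. Minimum is 35/13 at row 1 (s_1 leaves); pivot element 13/3.
Pivot on row 1; the z-row RHS becomes 34/3 − (-25/3)·(35/13) = 439/13.

439/13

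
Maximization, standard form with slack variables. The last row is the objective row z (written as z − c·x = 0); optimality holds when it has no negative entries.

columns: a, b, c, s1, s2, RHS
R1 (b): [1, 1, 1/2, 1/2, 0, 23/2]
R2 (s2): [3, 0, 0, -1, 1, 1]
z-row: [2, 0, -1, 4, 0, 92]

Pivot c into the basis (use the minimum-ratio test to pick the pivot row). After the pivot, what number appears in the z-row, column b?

2

Ratio test on column c — row 1: (23/2)/(1/2) = 23; row 2: entry 0 ≤ 0. Minimum is 23 at row 1 (b leaves); pivot element 1/2.
Divide row 1 by 1/2; eliminate column c from the other rows.
z-row update in column b: 0 − (-1)·2 = 2.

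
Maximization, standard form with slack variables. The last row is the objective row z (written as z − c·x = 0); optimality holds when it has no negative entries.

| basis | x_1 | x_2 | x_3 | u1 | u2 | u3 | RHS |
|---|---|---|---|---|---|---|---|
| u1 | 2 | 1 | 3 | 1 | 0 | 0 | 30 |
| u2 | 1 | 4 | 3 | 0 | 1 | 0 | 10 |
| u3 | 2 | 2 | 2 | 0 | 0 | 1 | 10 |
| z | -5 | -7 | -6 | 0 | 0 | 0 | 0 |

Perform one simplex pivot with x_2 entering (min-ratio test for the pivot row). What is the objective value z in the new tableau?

35/2

Ratio test on column x_2 — row 1: 30/1 = 30; row 2: 10/4 = 5/2; row 3: 10/2 = 5. Minimum is 5/2 at row 2 (u2 leaves); pivot element 4.
Pivot on row 2; the z-row RHS becomes 0 − (-7)·(5/2) = 35/2.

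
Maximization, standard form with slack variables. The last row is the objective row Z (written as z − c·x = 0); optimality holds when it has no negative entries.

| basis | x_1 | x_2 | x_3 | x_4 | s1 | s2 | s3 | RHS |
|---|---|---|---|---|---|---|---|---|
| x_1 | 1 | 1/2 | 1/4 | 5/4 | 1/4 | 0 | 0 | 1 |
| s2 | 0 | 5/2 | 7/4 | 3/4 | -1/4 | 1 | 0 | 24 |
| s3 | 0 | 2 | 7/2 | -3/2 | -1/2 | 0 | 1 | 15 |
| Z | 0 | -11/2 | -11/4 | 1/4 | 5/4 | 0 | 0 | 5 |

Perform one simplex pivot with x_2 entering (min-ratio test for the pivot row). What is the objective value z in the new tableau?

Ratio test on column x_2 — row 1: 1/(1/2) = 2; row 2: 24/(5/2) = 48/5; row 3: 15/2 = 15/2. Minimum is 2 at row 1 (x_1 leaves); pivot element 1/2.
Pivot on row 1; the Z-row RHS becomes 5 − (-11/2)·2 = 16.

16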